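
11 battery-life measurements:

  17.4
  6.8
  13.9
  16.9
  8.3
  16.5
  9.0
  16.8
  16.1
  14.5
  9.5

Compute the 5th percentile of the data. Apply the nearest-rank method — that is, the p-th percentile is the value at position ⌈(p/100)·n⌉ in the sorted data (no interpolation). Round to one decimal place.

Sorted: 6.8, 8.3, 9.0, 9.5, 13.9, 14.5, 16.1, 16.5, 16.8, 16.9, 17.4.
n = 11.
Position = ⌈5/100 · 11⌉ = ⌈0.55⌉ = 1.
The value at rank 1 is 6.8.

6.8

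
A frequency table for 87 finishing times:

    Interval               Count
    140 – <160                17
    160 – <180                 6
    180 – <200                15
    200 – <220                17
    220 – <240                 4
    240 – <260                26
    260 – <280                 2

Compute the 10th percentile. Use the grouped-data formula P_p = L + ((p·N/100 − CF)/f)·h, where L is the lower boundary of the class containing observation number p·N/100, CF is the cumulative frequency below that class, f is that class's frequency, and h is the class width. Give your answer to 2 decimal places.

150.24

N = 87; target position k = 10/100 · 87 = 8.7.
Cumulative frequencies: 17, 23, 38, 55, 59, 85, 87.
Observation 8.7 falls in the class 140 – <160.
L = 140, CF = 0, f = 17, h = 20.
P10 = 140 + ((8.7 − 0)/17)·20 = 140 + 10.2353 = 150.235.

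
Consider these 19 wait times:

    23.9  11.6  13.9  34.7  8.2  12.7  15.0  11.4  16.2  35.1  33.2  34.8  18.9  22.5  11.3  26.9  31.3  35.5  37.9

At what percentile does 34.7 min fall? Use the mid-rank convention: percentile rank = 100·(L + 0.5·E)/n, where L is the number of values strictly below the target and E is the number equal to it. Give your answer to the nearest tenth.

Sorted: 8.2, 11.3, 11.4, 11.6, 12.7, 13.9, 15.0, 16.2, 18.9, 22.5, 23.9, 26.9, 31.3, 33.2, 34.7, 34.8, 35.1, 35.5, 37.9.
Count below 34.7: L = 14; count equal: E = 1; n = 19.
Percentile rank = 100·(14 + 0.5·1)/19 = 100·14.5/19 = 76.32.

76.3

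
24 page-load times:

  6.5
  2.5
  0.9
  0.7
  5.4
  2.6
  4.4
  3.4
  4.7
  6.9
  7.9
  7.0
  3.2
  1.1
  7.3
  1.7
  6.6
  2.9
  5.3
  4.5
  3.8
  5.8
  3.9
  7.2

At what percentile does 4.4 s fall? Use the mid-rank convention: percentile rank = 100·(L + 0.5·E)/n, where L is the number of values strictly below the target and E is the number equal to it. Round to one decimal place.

47.9

Sorted: 0.7, 0.9, 1.1, 1.7, 2.5, 2.6, 2.9, 3.2, 3.4, 3.8, 3.9, 4.4, 4.5, 4.7, 5.3, 5.4, 5.8, 6.5, 6.6, 6.9, 7.0, 7.2, 7.3, 7.9.
Count below 4.4: L = 11; count equal: E = 1; n = 24.
Percentile rank = 100·(11 + 0.5·1)/24 = 100·11.5/24 = 47.92.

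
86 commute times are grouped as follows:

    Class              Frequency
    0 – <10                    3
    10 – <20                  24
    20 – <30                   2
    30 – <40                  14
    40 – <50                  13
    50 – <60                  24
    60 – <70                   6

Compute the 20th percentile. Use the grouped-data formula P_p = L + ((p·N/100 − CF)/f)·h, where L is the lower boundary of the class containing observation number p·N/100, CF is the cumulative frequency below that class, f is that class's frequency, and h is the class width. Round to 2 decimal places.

N = 86; target position k = 20/100 · 86 = 17.2.
Cumulative frequencies: 3, 27, 29, 43, 56, 80, 86.
Observation 17.2 falls in the class 10 – <20.
L = 10, CF = 3, f = 24, h = 10.
P20 = 10 + ((17.2 − 3)/24)·10 = 10 + 5.91667 = 15.9167.

15.92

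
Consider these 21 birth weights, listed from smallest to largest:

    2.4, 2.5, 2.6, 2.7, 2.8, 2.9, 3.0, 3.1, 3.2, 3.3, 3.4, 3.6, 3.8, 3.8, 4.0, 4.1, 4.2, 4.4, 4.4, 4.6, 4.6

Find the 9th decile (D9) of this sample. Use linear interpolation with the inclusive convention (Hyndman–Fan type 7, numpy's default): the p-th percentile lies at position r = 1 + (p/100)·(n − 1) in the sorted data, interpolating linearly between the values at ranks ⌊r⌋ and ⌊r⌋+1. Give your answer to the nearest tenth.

n = 21.
r = 1 + (90/100)·(21 − 1) = 1 + 18 = 19.
r is an integer, so P90 is the value at rank 19: 4.4.

4.4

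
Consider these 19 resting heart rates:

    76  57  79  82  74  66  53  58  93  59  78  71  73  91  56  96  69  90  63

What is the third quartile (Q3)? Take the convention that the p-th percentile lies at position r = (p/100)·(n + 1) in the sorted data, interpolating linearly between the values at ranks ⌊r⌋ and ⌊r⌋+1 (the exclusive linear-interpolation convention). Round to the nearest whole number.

82

Sorted: 53, 56, 57, 58, 59, 63, 66, 69, 71, 73, 74, 76, 78, 79, 82, 90, 91, 93, 96.
n = 19.
r = (75/100)·(19 + 1) = 15.
r is an integer, so P75 is the value at rank 15: 82.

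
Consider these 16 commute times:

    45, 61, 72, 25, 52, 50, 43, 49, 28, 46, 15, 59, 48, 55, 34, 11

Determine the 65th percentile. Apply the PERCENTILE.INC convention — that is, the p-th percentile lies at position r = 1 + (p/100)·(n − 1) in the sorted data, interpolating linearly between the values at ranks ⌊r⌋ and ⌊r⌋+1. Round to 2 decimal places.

49.75

Sorted: 11, 15, 25, 28, 34, 43, 45, 46, 48, 49, 50, 52, 55, 59, 61, 72.
n = 16.
r = 1 + (65/100)·(16 − 1) = 1 + 9.75 = 10.75.
Rank 10 is 49 and rank 11 is 50.
Interpolate: 49 + 0.75·(50 − 49) = 49 + 0.75·1 = 49.75.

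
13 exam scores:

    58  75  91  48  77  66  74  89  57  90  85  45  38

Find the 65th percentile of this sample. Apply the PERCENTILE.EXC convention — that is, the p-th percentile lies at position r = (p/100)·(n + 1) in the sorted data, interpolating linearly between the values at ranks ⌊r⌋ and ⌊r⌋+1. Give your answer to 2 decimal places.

77.80

Sorted: 38, 45, 48, 57, 58, 66, 74, 75, 77, 85, 89, 90, 91.
n = 13.
r = (65/100)·(13 + 1) = 9.1.
Rank 9 is 77 and rank 10 is 85.
Interpolate: 77 + 0.1·(85 − 77) = 77 + 0.1·8 = 77.8.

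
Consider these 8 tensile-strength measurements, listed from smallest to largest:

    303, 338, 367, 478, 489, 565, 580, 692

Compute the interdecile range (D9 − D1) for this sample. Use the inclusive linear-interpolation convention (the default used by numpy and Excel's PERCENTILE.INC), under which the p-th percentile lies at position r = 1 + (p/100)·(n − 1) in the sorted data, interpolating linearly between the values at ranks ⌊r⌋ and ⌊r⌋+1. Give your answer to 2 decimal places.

n = 8.
P10: r = 1.7; ranks 1–2 are 303, 338; interpolating gives 327.5.
P90: r = 7.3; ranks 7–8 are 580, 692; interpolating gives 613.6.
Difference: 613.6 − 327.5 = 286.1.

286.10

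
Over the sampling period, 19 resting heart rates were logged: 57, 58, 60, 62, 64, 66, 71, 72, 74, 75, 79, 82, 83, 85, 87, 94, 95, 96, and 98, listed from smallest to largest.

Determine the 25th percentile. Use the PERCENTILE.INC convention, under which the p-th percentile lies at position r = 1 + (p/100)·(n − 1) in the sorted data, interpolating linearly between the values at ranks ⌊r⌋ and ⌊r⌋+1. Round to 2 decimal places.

65.00

n = 19.
r = 1 + (25/100)·(19 − 1) = 1 + 4.5 = 5.5.
Rank 5 is 64 and rank 6 is 66.
Interpolate: 64 + 0.5·(66 − 64) = 64 + 0.5·2 = 65.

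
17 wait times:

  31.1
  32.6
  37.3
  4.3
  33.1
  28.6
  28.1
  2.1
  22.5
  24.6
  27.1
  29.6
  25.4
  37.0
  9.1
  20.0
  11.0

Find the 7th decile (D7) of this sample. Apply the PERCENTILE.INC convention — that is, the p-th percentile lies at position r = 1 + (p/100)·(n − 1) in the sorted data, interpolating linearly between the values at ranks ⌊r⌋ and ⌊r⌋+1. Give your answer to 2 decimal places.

29.90

Sorted: 2.1, 4.3, 9.1, 11.0, 20.0, 22.5, 24.6, 25.4, 27.1, 28.1, 28.6, 29.6, 31.1, 32.6, 33.1, 37.0, 37.3.
n = 17.
r = 1 + (70/100)·(17 − 1) = 1 + 11.2 = 12.2.
Rank 12 is 29.6 and rank 13 is 31.1.
Interpolate: 29.6 + 0.2·(31.1 − 29.6) = 29.6 + 0.2·1.5 = 29.9.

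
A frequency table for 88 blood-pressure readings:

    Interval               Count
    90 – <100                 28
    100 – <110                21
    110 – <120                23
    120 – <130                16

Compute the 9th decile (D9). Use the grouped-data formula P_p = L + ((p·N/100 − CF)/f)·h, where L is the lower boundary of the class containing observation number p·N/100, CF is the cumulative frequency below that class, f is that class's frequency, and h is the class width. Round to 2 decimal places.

N = 88; target position k = 90/100 · 88 = 79.2.
Cumulative frequencies: 28, 49, 72, 88.
Observation 79.2 falls in the class 120 – <130.
L = 120, CF = 72, f = 16, h = 10.
P90 = 120 + ((79.2 − 72)/16)·10 = 120 + 4.5 = 124.5.

124.50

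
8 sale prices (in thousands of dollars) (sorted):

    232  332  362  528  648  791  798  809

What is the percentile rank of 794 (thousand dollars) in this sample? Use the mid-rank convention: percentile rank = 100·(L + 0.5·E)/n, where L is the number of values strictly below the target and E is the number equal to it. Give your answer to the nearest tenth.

75.0

Count below 794: L = 6; count equal: E = 0; n = 8.
Percentile rank = 100·(6 + 0.5·0)/8 = 100·6/8 = 75.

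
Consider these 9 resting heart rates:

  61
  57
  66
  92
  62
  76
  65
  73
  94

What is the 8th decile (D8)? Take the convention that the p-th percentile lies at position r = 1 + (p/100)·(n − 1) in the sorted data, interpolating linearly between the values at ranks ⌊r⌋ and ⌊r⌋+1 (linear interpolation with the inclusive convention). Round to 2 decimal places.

82.40

Sorted: 57, 61, 62, 65, 66, 73, 76, 92, 94.
n = 9.
r = 1 + (80/100)·(9 − 1) = 1 + 6.4 = 7.4.
Rank 7 is 76 and rank 8 is 92.
Interpolate: 76 + 0.4·(92 − 76) = 76 + 0.4·16 = 82.4.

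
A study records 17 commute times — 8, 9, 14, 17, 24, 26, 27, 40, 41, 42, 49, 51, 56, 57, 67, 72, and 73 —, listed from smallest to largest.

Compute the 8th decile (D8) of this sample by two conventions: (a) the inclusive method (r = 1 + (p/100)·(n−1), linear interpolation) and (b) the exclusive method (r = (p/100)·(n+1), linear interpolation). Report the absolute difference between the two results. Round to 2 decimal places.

n = 17.
(a) r = 13.8; between ranks 13 (56) and 14 (57): 56.8.
(b) r = 14.4; between ranks 14 (57) and 15 (67): 61.
|56.8 − 61| = 4.2.

4.20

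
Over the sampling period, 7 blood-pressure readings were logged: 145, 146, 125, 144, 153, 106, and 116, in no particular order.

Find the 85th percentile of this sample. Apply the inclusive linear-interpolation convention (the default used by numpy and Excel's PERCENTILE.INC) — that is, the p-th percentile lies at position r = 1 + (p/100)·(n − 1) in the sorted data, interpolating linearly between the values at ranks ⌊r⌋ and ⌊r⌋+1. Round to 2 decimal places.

Sorted: 106, 116, 125, 144, 145, 146, 153.
n = 7.
r = 1 + (85/100)·(7 − 1) = 1 + 5.1 = 6.1.
Rank 6 is 146 and rank 7 is 153.
Interpolate: 146 + 0.1·(153 − 146) = 146 + 0.1·7 = 146.7.

146.70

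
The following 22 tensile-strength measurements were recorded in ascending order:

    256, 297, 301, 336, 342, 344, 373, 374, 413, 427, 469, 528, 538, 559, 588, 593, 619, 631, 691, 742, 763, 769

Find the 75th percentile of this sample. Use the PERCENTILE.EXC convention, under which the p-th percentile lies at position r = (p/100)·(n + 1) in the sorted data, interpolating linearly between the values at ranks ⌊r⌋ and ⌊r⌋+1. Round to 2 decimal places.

622.00

n = 22.
r = (75/100)·(22 + 1) = 17.25.
Rank 17 is 619 and rank 18 is 631.
Interpolate: 619 + 0.25·(631 − 619) = 619 + 0.25·12 = 622.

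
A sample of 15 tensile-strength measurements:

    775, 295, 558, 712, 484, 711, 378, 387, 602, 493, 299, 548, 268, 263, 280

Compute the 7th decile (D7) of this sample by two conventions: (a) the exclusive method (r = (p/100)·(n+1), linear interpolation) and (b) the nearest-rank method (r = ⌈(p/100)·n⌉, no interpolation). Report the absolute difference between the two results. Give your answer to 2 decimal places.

Sorted: 263, 268, 280, 295, 299, 378, 387, 484, 493, 548, 558, 602, 711, 712, 775.
n = 15.
(a) r = 11.2; between ranks 11 (558) and 12 (602): 566.8.
(b) the nearest-rank method: rank 11 → 558.
|566.8 − 558| = 8.8.

8.80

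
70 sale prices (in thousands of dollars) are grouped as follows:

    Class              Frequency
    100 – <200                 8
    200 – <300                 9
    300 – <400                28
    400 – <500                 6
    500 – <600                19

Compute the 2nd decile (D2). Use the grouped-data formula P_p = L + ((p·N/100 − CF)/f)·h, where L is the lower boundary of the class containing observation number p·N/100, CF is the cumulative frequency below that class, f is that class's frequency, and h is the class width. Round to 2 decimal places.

N = 70; target position k = 20/100 · 70 = 14.
Cumulative frequencies: 8, 17, 45, 51, 70.
Observation 14 falls in the class 200 – <300.
L = 200, CF = 8, f = 9, h = 100.
P20 = 200 + ((14 − 8)/9)·100 = 200 + 66.6667 = 266.667.

266.67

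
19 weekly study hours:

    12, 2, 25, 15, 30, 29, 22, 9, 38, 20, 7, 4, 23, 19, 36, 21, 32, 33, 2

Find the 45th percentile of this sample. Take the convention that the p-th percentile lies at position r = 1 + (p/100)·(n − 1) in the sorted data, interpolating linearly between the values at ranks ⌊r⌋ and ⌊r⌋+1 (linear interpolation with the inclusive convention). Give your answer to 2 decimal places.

20.10

Sorted: 2, 2, 4, 7, 9, 12, 15, 19, 20, 21, 22, 23, 25, 29, 30, 32, 33, 36, 38.
n = 19.
r = 1 + (45/100)·(19 − 1) = 1 + 8.1 = 9.1.
Rank 9 is 20 and rank 10 is 21.
Interpolate: 20 + 0.1·(21 − 20) = 20 + 0.1·1 = 20.1.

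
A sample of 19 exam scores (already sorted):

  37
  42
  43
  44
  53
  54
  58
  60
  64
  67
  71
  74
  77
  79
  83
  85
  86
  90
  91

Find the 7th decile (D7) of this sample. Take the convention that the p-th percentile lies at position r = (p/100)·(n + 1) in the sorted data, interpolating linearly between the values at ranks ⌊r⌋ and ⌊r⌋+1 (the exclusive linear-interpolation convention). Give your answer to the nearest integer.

79

n = 19.
r = (70/100)·(19 + 1) = 14.
r is an integer, so P70 is the value at rank 14: 79.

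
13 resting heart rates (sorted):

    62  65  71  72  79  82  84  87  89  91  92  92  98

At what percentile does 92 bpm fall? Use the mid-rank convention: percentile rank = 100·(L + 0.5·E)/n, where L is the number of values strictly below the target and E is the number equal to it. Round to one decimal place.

84.6

Count below 92: L = 10; count equal: E = 2; n = 13.
Percentile rank = 100·(10 + 0.5·2)/13 = 100·11/13 = 84.62.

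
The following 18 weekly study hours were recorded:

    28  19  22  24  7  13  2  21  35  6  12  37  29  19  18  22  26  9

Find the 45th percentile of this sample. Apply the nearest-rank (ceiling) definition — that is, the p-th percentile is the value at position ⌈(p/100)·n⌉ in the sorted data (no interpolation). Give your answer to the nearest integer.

19

Sorted: 2, 6, 7, 9, 12, 13, 18, 19, 19, 21, 22, 22, 24, 26, 28, 29, 35, 37.
n = 18.
Position = ⌈45/100 · 18⌉ = ⌈8.1⌉ = 9.
The value at rank 9 is 19.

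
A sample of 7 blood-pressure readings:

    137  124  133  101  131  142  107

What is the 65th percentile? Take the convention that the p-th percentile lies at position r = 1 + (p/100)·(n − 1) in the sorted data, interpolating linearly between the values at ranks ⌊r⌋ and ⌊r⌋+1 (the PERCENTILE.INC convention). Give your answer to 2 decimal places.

Sorted: 101, 107, 124, 131, 133, 137, 142.
n = 7.
r = 1 + (65/100)·(7 − 1) = 1 + 3.9 = 4.9.
Rank 4 is 131 and rank 5 is 133.
Interpolate: 131 + 0.9·(133 − 131) = 131 + 0.9·2 = 132.8.

132.80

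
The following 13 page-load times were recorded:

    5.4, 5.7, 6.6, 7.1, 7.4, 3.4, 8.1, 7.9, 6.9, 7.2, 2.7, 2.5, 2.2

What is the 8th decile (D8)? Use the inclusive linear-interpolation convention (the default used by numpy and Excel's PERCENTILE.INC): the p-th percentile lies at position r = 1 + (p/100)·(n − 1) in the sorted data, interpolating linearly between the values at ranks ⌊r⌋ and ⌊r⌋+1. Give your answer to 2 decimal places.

7.32

Sorted: 2.2, 2.5, 2.7, 3.4, 5.4, 5.7, 6.6, 6.9, 7.1, 7.2, 7.4, 7.9, 8.1.
n = 13.
r = 1 + (80/100)·(13 − 1) = 1 + 9.6 = 10.6.
Rank 10 is 7.2 and rank 11 is 7.4.
Interpolate: 7.2 + 0.6·(7.4 − 7.2) = 7.2 + 0.6·0.2 = 7.32.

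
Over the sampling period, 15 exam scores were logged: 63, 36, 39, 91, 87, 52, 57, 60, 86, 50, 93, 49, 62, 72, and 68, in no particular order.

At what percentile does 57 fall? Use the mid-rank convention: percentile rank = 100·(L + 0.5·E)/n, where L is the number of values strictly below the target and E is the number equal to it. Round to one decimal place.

Sorted: 36, 39, 49, 50, 52, 57, 60, 62, 63, 68, 72, 86, 87, 91, 93.
Count below 57: L = 5; count equal: E = 1; n = 15.
Percentile rank = 100·(5 + 0.5·1)/15 = 100·5.5/15 = 36.67.

36.7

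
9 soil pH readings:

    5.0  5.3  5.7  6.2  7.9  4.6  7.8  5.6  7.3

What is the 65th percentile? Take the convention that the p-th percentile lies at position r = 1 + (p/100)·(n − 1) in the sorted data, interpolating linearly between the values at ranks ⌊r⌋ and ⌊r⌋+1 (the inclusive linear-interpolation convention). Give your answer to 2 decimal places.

6.42

Sorted: 4.6, 5.0, 5.3, 5.6, 5.7, 6.2, 7.3, 7.8, 7.9.
n = 9.
r = 1 + (65/100)·(9 − 1) = 1 + 5.2 = 6.2.
Rank 6 is 6.2 and rank 7 is 7.3.
Interpolate: 6.2 + 0.2·(7.3 − 6.2) = 6.2 + 0.2·1.1 = 6.42.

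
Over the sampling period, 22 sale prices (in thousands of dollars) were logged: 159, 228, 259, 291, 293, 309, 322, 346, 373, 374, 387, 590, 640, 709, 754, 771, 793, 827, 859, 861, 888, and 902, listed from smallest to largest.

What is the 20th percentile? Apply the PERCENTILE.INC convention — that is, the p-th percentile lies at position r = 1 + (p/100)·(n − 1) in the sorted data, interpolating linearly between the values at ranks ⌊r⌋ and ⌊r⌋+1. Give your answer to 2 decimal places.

n = 22.
r = 1 + (20/100)·(22 − 1) = 1 + 4.2 = 5.2.
Rank 5 is 293 and rank 6 is 309.
Interpolate: 293 + 0.2·(309 − 293) = 293 + 0.2·16 = 296.2.

296.20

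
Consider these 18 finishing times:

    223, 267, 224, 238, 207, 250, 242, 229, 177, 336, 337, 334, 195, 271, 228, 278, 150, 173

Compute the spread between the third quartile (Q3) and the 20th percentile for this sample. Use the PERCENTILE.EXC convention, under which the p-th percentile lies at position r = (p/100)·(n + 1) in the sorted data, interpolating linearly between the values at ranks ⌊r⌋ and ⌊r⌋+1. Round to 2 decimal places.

Sorted: 150, 173, 177, 195, 207, 223, 224, 228, 229, 238, 242, 250, 267, 271, 278, 334, 336, 337.
n = 18.
P20: r = 3.8; ranks 3–4 are 177, 195; interpolating gives 191.4.
P75: r = 14.25; ranks 14–15 are 271, 278; interpolating gives 272.75.
Difference: 272.75 − 191.4 = 81.35.

81.35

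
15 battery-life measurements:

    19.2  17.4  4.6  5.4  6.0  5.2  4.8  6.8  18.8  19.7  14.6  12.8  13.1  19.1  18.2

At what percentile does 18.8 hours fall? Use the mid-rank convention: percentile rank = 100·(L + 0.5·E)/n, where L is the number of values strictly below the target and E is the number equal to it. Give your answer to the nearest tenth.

76.7

Sorted: 4.6, 4.8, 5.2, 5.4, 6.0, 6.8, 12.8, 13.1, 14.6, 17.4, 18.2, 18.8, 19.1, 19.2, 19.7.
Count below 18.8: L = 11; count equal: E = 1; n = 15.
Percentile rank = 100·(11 + 0.5·1)/15 = 100·11.5/15 = 76.67.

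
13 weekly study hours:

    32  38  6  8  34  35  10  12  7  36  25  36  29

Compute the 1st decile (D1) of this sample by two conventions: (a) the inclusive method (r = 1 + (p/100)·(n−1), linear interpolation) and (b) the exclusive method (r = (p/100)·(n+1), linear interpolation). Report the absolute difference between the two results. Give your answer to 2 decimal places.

Sorted: 6, 7, 8, 10, 12, 25, 29, 32, 34, 35, 36, 36, 38.
n = 13.
(a) r = 2.2; between ranks 2 (7) and 3 (8): 7.2.
(b) r = 1.4; between ranks 1 (6) and 2 (7): 6.4.
|7.2 − 6.4| = 0.8.

0.80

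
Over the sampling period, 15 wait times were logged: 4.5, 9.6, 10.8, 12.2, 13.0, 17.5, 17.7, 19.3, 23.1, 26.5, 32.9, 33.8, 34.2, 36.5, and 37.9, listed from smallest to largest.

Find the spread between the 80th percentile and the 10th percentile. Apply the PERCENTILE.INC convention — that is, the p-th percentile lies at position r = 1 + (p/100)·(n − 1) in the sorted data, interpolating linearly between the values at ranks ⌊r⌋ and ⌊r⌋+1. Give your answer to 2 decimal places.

n = 15.
P10: r = 2.4; ranks 2–3 are 9.6, 10.8; interpolating gives 10.08.
P80: r = 12.2; ranks 12–13 are 33.8, 34.2; interpolating gives 33.88.
Difference: 33.88 − 10.08 = 23.8.

23.80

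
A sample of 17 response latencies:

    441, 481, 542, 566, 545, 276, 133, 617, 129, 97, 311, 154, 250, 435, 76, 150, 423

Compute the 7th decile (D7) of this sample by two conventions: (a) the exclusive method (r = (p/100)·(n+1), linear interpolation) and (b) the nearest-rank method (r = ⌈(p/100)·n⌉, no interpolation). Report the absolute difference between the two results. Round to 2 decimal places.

Sorted: 76, 97, 129, 133, 150, 154, 250, 276, 311, 423, 435, 441, 481, 542, 545, 566, 617.
n = 17.
(a) r = 12.6; between ranks 12 (441) and 13 (481): 465.
(b) the nearest-rank method: rank 12 → 441.
|465 − 441| = 24.

24.00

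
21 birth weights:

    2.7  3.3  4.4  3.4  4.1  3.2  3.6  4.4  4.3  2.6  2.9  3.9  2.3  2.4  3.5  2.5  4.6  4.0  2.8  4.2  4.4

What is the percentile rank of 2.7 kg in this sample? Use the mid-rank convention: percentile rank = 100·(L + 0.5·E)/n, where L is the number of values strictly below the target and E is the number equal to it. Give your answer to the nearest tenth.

21.4

Sorted: 2.3, 2.4, 2.5, 2.6, 2.7, 2.8, 2.9, 3.2, 3.3, 3.4, 3.5, 3.6, 3.9, 4.0, 4.1, 4.2, 4.3, 4.4, 4.4, 4.4, 4.6.
Count below 2.7: L = 4; count equal: E = 1; n = 21.
Percentile rank = 100·(4 + 0.5·1)/21 = 100·4.5/21 = 21.43.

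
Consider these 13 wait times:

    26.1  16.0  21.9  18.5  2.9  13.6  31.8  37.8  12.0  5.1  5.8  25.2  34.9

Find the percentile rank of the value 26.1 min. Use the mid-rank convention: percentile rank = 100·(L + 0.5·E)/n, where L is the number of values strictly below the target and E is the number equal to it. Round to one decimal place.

73.1

Sorted: 2.9, 5.1, 5.8, 12.0, 13.6, 16.0, 18.5, 21.9, 25.2, 26.1, 31.8, 34.9, 37.8.
Count below 26.1: L = 9; count equal: E = 1; n = 13.
Percentile rank = 100·(9 + 0.5·1)/13 = 100·9.5/13 = 73.08.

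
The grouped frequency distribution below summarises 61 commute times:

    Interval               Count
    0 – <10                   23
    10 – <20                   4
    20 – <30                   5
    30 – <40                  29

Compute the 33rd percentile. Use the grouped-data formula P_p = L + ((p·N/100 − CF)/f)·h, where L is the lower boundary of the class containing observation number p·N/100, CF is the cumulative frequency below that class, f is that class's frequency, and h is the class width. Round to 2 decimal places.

8.75

N = 61; target position k = 33/100 · 61 = 20.13.
Cumulative frequencies: 23, 27, 32, 61.
Observation 20.13 falls in the class 0 – <10.
L = 0, CF = 0, f = 23, h = 10.
P33 = 0 + ((20.13 − 0)/23)·10 = 0 + 8.75217 = 8.75217.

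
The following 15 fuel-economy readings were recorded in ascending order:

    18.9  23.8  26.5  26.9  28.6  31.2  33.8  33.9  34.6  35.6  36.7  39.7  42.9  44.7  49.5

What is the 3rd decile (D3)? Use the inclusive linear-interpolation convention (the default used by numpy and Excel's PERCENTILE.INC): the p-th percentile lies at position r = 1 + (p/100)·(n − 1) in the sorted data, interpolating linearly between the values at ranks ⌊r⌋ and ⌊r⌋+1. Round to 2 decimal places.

n = 15.
r = 1 + (30/100)·(15 − 1) = 1 + 4.2 = 5.2.
Rank 5 is 28.6 and rank 6 is 31.2.
Interpolate: 28.6 + 0.2·(31.2 − 28.6) = 28.6 + 0.2·2.6 = 29.12.

29.12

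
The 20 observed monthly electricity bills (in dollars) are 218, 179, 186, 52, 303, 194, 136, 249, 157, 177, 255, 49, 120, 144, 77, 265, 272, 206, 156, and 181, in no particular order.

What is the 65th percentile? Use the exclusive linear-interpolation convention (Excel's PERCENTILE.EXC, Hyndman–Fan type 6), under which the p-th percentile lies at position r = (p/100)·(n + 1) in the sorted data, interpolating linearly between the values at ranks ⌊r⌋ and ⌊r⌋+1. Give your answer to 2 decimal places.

Sorted: 49, 52, 77, 120, 136, 144, 156, 157, 177, 179, 181, 186, 194, 206, 218, 249, 255, 265, 272, 303.
n = 20.
r = (65/100)·(20 + 1) = 13.65.
Rank 13 is 194 and rank 14 is 206.
Interpolate: 194 + 0.65·(206 − 194) = 194 + 0.65·12 = 201.8.

201.80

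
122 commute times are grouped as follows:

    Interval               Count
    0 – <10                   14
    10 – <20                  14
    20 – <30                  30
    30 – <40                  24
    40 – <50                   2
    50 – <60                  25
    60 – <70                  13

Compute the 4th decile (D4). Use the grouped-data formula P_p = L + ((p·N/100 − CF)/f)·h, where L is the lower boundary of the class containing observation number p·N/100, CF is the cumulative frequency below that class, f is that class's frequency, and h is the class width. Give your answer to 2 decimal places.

N = 122; target position k = 40/100 · 122 = 48.8.
Cumulative frequencies: 14, 28, 58, 82, 84, 109, 122.
Observation 48.8 falls in the class 20 – <30.
L = 20, CF = 28, f = 30, h = 10.
P40 = 20 + ((48.8 − 28)/30)·10 = 20 + 6.93333 = 26.9333.

26.93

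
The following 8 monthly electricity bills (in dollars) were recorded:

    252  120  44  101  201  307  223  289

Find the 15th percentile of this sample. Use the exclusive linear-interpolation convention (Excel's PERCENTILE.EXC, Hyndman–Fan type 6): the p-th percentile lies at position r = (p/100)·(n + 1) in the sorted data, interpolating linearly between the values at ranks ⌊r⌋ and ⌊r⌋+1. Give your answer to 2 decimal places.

Sorted: 44, 101, 120, 201, 223, 252, 289, 307.
n = 8.
r = (15/100)·(8 + 1) = 1.35.
Rank 1 is 44 and rank 2 is 101.
Interpolate: 44 + 0.35·(101 − 44) = 44 + 0.35·57 = 63.95.

63.95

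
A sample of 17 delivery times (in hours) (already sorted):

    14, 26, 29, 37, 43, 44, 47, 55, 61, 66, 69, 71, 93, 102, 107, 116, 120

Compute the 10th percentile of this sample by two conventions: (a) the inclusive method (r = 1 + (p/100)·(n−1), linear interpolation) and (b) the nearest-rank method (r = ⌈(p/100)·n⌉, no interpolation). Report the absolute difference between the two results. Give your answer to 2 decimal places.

n = 17.
(a) r = 2.6; between ranks 2 (26) and 3 (29): 27.8.
(b) the nearest-rank method: rank 2 → 26.
|27.8 − 26| = 1.8.

1.80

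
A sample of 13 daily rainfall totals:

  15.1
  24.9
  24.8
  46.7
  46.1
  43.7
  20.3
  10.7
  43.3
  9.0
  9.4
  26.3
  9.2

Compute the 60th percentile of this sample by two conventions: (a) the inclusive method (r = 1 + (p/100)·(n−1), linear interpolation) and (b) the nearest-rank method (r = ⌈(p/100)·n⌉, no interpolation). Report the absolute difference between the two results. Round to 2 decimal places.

0.28

Sorted: 9.0, 9.2, 9.4, 10.7, 15.1, 20.3, 24.8, 24.9, 26.3, 43.3, 43.7, 46.1, 46.7.
n = 13.
(a) r = 8.2; between ranks 8 (24.9) and 9 (26.3): 25.18.
(b) the nearest-rank method: rank 8 → 24.9.
|25.18 − 24.9| = 0.28.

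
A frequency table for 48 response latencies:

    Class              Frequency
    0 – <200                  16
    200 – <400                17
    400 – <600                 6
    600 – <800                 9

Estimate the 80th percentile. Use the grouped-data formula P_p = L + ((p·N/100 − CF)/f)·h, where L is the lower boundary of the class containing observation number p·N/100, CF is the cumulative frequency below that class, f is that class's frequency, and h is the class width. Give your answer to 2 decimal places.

N = 48; target position k = 80/100 · 48 = 38.4.
Cumulative frequencies: 16, 33, 39, 48.
Observation 38.4 falls in the class 400 – <600.
L = 400, CF = 33, f = 6, h = 200.
P80 = 400 + ((38.4 − 33)/6)·200 = 400 + 180 = 580.

580.00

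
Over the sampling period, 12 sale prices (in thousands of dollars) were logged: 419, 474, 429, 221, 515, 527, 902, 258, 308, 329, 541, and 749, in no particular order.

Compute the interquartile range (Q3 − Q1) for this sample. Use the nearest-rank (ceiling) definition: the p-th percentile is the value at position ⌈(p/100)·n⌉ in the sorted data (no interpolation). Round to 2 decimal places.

219.00

Sorted: 221, 258, 308, 329, 419, 429, 474, 515, 527, 541, 749, 902.
n = 12.
P25: rank ⌈25/100·12⌉ = 3 → 308.
P75: rank ⌈75/100·12⌉ = 9 → 527.
Difference: 527 − 308 = 219.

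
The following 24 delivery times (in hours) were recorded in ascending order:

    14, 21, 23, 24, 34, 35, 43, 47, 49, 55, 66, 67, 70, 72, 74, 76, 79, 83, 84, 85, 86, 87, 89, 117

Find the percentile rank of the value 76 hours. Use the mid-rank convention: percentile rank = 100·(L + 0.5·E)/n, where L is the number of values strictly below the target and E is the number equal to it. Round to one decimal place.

Count below 76: L = 15; count equal: E = 1; n = 24.
Percentile rank = 100·(15 + 0.5·1)/24 = 100·15.5/24 = 64.58.

64.6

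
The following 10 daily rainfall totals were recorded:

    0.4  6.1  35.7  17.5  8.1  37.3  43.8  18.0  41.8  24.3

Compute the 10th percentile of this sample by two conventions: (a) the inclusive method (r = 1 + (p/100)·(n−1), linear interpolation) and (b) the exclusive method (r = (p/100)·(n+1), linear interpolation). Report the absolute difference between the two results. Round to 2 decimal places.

4.56

Sorted: 0.4, 6.1, 8.1, 17.5, 18.0, 24.3, 35.7, 37.3, 41.8, 43.8.
n = 10.
(a) r = 1.9; between ranks 1 (0.4) and 2 (6.1): 5.53.
(b) r = 1.1; between ranks 1 (0.4) and 2 (6.1): 0.97.
|5.53 − 0.97| = 4.56.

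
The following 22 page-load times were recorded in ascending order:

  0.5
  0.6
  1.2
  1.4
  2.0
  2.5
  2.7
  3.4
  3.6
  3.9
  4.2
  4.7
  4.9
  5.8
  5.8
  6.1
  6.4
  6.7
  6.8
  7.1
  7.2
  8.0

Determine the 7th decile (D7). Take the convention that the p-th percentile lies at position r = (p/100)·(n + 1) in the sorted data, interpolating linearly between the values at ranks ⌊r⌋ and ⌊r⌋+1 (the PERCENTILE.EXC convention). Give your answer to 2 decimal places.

6.13

n = 22.
r = (70/100)·(22 + 1) = 16.1.
Rank 16 is 6.1 and rank 17 is 6.4.
Interpolate: 6.1 + 0.1·(6.4 − 6.1) = 6.1 + 0.1·0.3 = 6.13.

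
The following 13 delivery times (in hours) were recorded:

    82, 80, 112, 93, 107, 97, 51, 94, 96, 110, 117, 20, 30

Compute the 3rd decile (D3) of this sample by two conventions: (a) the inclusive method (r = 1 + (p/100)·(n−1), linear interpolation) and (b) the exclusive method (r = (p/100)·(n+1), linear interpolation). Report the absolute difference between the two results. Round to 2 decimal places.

0.80

Sorted: 20, 30, 51, 80, 82, 93, 94, 96, 97, 107, 110, 112, 117.
n = 13.
(a) r = 4.6; between ranks 4 (80) and 5 (82): 81.2.
(b) r = 4.2; between ranks 4 (80) and 5 (82): 80.4.
|81.2 − 80.4| = 0.8.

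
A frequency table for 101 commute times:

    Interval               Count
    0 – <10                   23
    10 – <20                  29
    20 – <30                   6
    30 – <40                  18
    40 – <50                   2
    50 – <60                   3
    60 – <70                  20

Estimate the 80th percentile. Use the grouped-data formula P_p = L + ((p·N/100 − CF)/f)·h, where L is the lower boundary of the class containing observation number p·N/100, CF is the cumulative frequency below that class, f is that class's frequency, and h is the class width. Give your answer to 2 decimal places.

N = 101; target position k = 80/100 · 101 = 80.8.
Cumulative frequencies: 23, 52, 58, 76, 78, 81, 101.
Observation 80.8 falls in the class 50 – <60.
L = 50, CF = 78, f = 3, h = 10.
P80 = 50 + ((80.8 − 78)/3)·10 = 50 + 9.33333 = 59.3333.

59.33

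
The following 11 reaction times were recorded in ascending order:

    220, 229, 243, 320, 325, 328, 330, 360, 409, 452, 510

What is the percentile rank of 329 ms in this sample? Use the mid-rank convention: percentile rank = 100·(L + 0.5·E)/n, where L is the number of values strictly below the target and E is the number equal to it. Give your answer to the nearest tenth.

54.5

Count below 329: L = 6; count equal: E = 0; n = 11.
Percentile rank = 100·(6 + 0.5·0)/11 = 100·6/11 = 54.55.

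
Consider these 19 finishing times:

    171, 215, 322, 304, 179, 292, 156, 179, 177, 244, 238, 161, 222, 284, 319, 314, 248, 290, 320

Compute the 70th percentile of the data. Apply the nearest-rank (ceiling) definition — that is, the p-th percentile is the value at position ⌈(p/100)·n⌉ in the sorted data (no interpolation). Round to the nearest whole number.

292

Sorted: 156, 161, 171, 177, 179, 179, 215, 222, 238, 244, 248, 284, 290, 292, 304, 314, 319, 320, 322.
n = 19.
Position = ⌈70/100 · 19⌉ = ⌈13.3⌉ = 14.
The value at rank 14 is 292.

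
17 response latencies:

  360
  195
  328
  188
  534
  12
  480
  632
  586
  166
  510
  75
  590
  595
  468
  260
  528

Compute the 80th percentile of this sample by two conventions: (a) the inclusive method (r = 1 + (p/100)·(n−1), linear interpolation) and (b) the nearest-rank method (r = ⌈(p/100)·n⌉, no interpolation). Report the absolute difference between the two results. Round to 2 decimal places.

10.40

Sorted: 12, 75, 166, 188, 195, 260, 328, 360, 468, 480, 510, 528, 534, 586, 590, 595, 632.
n = 17.
(a) r = 13.8; between ranks 13 (534) and 14 (586): 575.6.
(b) the nearest-rank method: rank 14 → 586.
|575.6 − 586| = 10.4.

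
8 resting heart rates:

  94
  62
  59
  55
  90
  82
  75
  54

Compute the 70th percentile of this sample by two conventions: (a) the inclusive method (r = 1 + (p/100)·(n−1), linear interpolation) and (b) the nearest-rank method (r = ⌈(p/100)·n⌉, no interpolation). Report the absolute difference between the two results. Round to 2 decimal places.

Sorted: 54, 55, 59, 62, 75, 82, 90, 94.
n = 8.
(a) r = 5.9; between ranks 5 (75) and 6 (82): 81.3.
(b) the nearest-rank method: rank 6 → 82.
|81.3 − 82| = 0.7.

0.70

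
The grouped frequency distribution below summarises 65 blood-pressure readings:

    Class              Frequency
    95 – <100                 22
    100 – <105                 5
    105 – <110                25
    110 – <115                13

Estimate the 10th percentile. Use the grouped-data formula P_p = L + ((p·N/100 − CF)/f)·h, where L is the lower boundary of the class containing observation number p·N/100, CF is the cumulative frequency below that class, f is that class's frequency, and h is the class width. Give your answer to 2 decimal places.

N = 65; target position k = 10/100 · 65 = 6.5.
Cumulative frequencies: 22, 27, 52, 65.
Observation 6.5 falls in the class 95 – <100.
L = 95, CF = 0, f = 22, h = 5.
P10 = 95 + ((6.5 − 0)/22)·5 = 95 + 1.47727 = 96.4773.

96.48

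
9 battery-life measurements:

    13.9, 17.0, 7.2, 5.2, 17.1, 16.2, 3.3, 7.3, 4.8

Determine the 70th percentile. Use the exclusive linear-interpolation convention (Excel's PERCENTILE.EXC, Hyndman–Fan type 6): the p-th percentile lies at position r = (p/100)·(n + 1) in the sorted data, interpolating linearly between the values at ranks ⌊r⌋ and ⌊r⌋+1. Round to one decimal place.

Sorted: 3.3, 4.8, 5.2, 7.2, 7.3, 13.9, 16.2, 17.0, 17.1.
n = 9.
r = (70/100)·(9 + 1) = 7.
r is an integer, so P70 is the value at rank 7: 16.2.

16.2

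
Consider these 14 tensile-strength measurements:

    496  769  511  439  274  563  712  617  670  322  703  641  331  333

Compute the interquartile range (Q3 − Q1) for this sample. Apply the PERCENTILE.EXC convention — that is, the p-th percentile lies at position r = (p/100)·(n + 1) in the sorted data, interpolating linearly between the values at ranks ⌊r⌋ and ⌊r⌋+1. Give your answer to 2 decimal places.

Sorted: 274, 322, 331, 333, 439, 496, 511, 563, 617, 641, 670, 703, 712, 769.
n = 14.
P25: r = 3.75; ranks 3–4 are 331, 333; interpolating gives 332.5.
P75: r = 11.25; ranks 11–12 are 670, 703; interpolating gives 678.25.
Difference: 678.25 − 332.5 = 345.75.

345.75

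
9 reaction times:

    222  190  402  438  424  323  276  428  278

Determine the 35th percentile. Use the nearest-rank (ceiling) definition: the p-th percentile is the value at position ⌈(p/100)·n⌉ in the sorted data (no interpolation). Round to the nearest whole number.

278

Sorted: 190, 222, 276, 278, 323, 402, 424, 428, 438.
n = 9.
Position = ⌈35/100 · 9⌉ = ⌈3.15⌉ = 4.
The value at rank 4 is 278.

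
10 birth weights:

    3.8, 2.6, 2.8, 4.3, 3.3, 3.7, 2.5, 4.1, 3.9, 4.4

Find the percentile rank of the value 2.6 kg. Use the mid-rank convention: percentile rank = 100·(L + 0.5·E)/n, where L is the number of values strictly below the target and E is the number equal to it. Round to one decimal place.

Sorted: 2.5, 2.6, 2.8, 3.3, 3.7, 3.8, 3.9, 4.1, 4.3, 4.4.
Count below 2.6: L = 1; count equal: E = 1; n = 10.
Percentile rank = 100·(1 + 0.5·1)/10 = 100·1.5/10 = 15.

15.0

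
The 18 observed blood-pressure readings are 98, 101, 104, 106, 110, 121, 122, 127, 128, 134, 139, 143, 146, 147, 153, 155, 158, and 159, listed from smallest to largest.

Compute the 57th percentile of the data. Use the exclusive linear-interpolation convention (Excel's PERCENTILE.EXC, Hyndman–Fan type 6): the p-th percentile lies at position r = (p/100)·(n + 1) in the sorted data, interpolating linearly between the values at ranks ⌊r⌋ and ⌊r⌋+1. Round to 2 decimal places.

n = 18.
r = (57/100)·(18 + 1) = 10.83.
Rank 10 is 134 and rank 11 is 139.
Interpolate: 134 + 0.83·(139 − 134) = 134 + 0.83·5 = 138.15.

138.15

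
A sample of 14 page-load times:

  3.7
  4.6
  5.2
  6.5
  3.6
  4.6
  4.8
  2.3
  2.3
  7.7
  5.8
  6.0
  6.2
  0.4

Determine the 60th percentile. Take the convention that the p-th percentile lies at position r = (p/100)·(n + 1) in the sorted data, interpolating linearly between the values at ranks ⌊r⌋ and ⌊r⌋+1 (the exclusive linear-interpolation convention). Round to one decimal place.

Sorted: 0.4, 2.3, 2.3, 3.6, 3.7, 4.6, 4.6, 4.8, 5.2, 5.8, 6.0, 6.2, 6.5, 7.7.
n = 14.
r = (60/100)·(14 + 1) = 9.
r is an integer, so P60 is the value at rank 9: 5.2.

5.2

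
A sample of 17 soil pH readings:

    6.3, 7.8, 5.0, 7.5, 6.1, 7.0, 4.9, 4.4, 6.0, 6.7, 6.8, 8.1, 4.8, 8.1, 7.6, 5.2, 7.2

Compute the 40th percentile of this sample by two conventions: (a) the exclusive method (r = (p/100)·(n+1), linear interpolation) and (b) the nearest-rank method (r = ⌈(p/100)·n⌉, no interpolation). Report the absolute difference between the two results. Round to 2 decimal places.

Sorted: 4.4, 4.8, 4.9, 5.0, 5.2, 6.0, 6.1, 6.3, 6.7, 6.8, 7.0, 7.2, 7.5, 7.6, 7.8, 8.1, 8.1.
n = 17.
(a) r = 7.2; between ranks 7 (6.1) and 8 (6.3): 6.14.
(b) the nearest-rank method: rank 7 → 6.1.
|6.14 − 6.1| = 0.04.

0.04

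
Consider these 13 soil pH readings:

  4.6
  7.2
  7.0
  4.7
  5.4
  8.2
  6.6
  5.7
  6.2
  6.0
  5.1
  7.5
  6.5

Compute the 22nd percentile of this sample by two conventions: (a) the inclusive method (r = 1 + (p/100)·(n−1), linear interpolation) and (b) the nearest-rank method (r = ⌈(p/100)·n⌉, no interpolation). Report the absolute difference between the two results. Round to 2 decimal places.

Sorted: 4.6, 4.7, 5.1, 5.4, 5.7, 6.0, 6.2, 6.5, 6.6, 7.0, 7.2, 7.5, 8.2.
n = 13.
(a) r = 3.64; between ranks 3 (5.1) and 4 (5.4): 5.292.
(b) the nearest-rank method: rank 3 → 5.1.
|5.292 − 5.1| = 0.192.

0.19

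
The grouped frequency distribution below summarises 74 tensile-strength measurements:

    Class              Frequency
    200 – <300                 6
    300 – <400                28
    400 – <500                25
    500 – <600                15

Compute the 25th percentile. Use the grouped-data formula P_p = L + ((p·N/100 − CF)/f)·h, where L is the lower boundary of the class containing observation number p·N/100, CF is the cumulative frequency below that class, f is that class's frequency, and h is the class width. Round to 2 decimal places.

N = 74; target position k = 25/100 · 74 = 18.5.
Cumulative frequencies: 6, 34, 59, 74.
Observation 18.5 falls in the class 300 – <400.
L = 300, CF = 6, f = 28, h = 100.
P25 = 300 + ((18.5 − 6)/28)·100 = 300 + 44.6429 = 344.643.

344.64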